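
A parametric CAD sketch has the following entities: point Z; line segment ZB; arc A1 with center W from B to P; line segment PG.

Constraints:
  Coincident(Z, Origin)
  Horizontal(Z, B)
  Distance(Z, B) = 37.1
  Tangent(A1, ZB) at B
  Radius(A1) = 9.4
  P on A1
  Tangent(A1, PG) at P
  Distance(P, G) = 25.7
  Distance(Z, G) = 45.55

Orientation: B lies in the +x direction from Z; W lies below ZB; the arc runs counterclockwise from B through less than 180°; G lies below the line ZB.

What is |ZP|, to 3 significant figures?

29.4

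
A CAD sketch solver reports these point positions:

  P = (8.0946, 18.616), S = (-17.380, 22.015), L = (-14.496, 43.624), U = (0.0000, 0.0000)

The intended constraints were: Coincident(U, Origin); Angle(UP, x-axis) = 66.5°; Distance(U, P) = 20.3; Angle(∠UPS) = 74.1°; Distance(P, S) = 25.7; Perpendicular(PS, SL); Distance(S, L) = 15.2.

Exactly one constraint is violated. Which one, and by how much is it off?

Distance(S, L) = 15.2 — off by 6.60.

U = (0.00, 0.00) ✓; UP at 66.50° ✓; |UP| = 20.30 ✓; ∠UPS = 74.10° ✓; |PS| = 25.70 ✓; ∠(PS, SL) = 90.00° ✓; |SL| = 21.80 ✗.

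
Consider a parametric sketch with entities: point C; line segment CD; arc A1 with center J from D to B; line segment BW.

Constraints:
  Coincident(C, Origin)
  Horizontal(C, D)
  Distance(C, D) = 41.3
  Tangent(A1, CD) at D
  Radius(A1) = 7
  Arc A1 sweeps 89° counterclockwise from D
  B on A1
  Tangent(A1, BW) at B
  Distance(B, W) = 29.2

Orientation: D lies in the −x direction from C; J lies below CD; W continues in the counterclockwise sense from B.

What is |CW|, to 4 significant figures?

60.69

On A1, D sits at bearing 90° from J; an 89° counterclockwise sweep puts B at bearing 179°, so B = J + 7.0·(cos 179°, sin 179°) = (-48.30, -6.878). Since A1 is tangent to BW there, JB ⟂ BW, so BW runs along (−sin 179°, cos 179°); with |BW| = 29.2, W = (-48.81, -36.07). Then |CW| = |W − C| = 60.69.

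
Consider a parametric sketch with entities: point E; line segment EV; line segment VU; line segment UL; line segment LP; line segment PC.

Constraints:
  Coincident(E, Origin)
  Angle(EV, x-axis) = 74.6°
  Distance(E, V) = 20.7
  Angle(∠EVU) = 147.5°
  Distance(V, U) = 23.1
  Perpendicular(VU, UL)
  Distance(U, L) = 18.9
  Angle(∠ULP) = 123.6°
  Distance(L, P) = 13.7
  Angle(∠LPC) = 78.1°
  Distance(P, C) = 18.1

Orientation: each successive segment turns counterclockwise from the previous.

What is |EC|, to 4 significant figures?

22.50

E is at the origin; EV runs at 74.6° with length 20.7, so V = (5.497, 19.96). ∠EVU = 147.5° gives VU at 107.1° from the x-axis; with |VU| = 23.1, U = (-1.295, 42.04). The perpendicularity gives UL at right angles to VU, so UL runs at -162.9°; with |UL| = 18.9, L = (-19.36, 36.48). ∠ULP = 123.6° gives LP at -106.5° from the x-axis; with |LP| = 13.7, P = (-23.25, 23.34). ∠LPC = 78.1° gives PC at -4.600° from the x-axis; with |PC| = 18.1, C = (-5.209, 21.89). Then |EC| = |C − E| = 22.50.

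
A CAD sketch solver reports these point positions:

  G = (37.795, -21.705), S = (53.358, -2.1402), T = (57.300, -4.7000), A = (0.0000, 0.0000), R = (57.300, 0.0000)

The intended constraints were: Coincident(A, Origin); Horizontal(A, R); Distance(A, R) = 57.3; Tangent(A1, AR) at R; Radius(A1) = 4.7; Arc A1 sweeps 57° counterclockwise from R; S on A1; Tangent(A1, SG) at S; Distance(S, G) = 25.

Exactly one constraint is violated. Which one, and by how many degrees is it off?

Tangent(A1, SG) at S — off by 5.50°.

A = (0.00, 0.00) ✓; A.y = 0.00, R.y = 0.00 ✓; |AR| = 57.30 ✓; ∠(TR, RA) = 90.00° ✓; |TR| = 4.700 ✓; bearing(T→S) − bearing(T→R) = 57.00° ✓; |TS| = 4.700 ✓; ∠(TS, SG) = 95.50° ✗; |SG| = 25.00 ✓.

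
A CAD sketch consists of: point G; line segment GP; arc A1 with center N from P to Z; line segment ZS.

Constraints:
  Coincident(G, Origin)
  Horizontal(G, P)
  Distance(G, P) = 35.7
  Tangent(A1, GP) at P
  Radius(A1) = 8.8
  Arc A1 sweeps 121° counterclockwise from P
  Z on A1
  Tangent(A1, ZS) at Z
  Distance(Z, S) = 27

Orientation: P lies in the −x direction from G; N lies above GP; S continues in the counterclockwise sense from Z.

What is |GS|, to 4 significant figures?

55.68

G is at the origin; G and P share the same y with |GP| = 35.7 and P on the −x side, so P = (-35.70, 0.000). The tangent condition forces NP to be normal to GP, so N = P + (0, 8.8) = (-35.70, 8.800). On A1, P sits at bearing -90° from N; a 121° counterclockwise sweep puts Z at bearing 31°, so Z = N + 8.8·(cos 31°, sin 31°) = (-28.16, 13.33). The tangent condition forces NZ to be normal to ZS, so ZS runs along (−sin 31°, cos 31°); with |ZS| = 27.0, S = (-42.06, 36.48). Then |GS| = |S − G| = 55.68.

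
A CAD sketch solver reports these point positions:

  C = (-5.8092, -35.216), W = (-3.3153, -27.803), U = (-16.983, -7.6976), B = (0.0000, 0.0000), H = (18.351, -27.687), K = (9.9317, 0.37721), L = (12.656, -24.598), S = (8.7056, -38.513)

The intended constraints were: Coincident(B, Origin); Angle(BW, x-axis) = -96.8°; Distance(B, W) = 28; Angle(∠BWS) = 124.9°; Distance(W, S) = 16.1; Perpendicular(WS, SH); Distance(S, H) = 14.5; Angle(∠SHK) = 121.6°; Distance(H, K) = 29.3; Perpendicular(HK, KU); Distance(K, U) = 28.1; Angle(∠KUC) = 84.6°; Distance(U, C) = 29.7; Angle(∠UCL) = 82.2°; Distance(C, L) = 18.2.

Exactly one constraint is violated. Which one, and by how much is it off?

Distance(C, L) = 18.2 — off by 3.10.

B = (0.00, 0.00) ✓; BW at -96.80° ✓; |BW| = 28.00 ✓; ∠BWS = 124.9° ✓; |WS| = 16.10 ✓; ∠(WS, SH) = 90.00° ✓; |SH| = 14.50 ✓; ∠SHK = 121.6° ✓; |HK| = 29.30 ✓; ∠(HK, KU) = 90.00° ✓; |KU| = 28.10 ✓; ∠KUC = 84.60° ✓; |UC| = 29.70 ✓; ∠UCL = 82.20° ✓; |CL| = 21.30 ✗.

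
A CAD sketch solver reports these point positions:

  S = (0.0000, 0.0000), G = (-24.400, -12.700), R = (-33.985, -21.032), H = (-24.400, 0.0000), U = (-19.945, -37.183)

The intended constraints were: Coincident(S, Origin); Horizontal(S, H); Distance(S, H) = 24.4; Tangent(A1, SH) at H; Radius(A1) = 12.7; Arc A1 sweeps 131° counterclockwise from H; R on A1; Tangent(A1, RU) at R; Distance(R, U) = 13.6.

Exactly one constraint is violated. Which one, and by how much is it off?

Distance(R, U) = 13.6 — off by 7.80.

S = (0.00, 0.00) ✓; S.y = 0.00, H.y = 0.00 ✓; |SH| = 24.40 ✓; ∠(GH, HS) = 90.00° ✓; |GH| = 12.70 ✓; bearing(G→R) − bearing(G→H) = 131.0° ✓; |GR| = 12.70 ✓; ∠(GR, RU) = 90.00° ✓; |RU| = 21.40 ✗.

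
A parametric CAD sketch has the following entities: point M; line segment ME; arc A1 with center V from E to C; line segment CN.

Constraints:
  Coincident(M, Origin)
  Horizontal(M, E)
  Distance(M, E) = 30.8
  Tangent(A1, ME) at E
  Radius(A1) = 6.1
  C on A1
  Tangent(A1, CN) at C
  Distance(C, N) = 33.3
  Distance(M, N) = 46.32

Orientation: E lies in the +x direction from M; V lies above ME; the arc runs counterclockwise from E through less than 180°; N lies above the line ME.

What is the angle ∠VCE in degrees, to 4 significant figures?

34.39°

Checks: M = (0.00, 0.00) ✓; |VC| = 6.100 ✓; ∠(VC, CN) = 90.00° ✓; |CN| = 33.30 ✓; |MN| = 46.32 ✓.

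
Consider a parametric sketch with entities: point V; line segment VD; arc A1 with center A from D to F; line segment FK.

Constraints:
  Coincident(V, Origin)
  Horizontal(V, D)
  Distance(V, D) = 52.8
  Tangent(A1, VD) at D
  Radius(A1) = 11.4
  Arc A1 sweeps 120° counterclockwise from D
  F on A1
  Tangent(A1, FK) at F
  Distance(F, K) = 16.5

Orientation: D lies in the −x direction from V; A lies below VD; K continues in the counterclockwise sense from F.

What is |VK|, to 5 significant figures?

62.826

On A1, D sits at bearing 90° from A; a 120° counterclockwise sweep puts F at bearing 210°, so F = A + 11.4·(cos 210°, sin 210°) = (-62.673, -17.100). Since A1 is tangent to FK there, AF ⟂ FK, so FK runs along (−sin 210°, cos 210°); with |FK| = 16.5, K = (-54.423, -31.389). Then |VK| = |K − V| = 62.826.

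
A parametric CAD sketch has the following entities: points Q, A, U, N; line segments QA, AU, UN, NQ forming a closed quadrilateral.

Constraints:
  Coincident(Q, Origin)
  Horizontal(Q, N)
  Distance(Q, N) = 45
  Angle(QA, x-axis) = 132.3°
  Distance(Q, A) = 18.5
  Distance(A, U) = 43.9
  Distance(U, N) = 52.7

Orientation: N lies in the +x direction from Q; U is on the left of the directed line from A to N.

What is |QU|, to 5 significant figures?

48.734

Q is at the origin; Q and N share the same y with |QN| = 45.0 and N in +x, so N = (45.0, 0). QA runs at 132.3° with |QA| = 18.5, so A = (-12.451, 13.683). U is determined by |AU| = 43.9 and |UN| = 52.7 together: it lies at the intersection of circle(A, 43.9) and circle(N, 52.7). With |AN| = 59.058, the foot of the radical line on AN is 22.332 from A and the perpendicular offset is √(43.9² − 22.332²) = 37.795. Taking the left-of-AN solution: U = (18.030, 45.276).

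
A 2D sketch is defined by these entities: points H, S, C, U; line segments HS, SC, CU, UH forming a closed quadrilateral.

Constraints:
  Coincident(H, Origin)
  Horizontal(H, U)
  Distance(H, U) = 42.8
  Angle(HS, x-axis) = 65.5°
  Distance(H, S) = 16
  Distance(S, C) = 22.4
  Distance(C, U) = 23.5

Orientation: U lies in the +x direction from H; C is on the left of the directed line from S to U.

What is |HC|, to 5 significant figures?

34.233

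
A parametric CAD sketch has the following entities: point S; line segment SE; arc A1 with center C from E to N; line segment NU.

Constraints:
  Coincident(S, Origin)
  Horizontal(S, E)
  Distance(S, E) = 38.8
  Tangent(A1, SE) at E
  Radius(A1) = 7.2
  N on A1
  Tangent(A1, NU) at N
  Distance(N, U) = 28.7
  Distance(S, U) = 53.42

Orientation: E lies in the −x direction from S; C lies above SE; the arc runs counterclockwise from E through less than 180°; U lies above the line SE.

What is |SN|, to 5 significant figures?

33.044

Checks: |CN| = 7.200 ✓; ∠(CN, NU) = 90.00° ✓; |NU| = 28.70 ✓; |SU| = 53.42 ✓.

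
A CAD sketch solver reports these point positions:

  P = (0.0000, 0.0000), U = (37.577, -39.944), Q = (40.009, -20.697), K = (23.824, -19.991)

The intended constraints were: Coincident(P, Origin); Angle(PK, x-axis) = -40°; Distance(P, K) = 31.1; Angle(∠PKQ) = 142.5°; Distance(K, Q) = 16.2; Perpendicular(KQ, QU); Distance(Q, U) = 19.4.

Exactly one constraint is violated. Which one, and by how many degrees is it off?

Perpendicular(KQ, QU) — off by 4.70°.

P = (0.00, 0.00) ✓; PK at -40.00° ✓; |PK| = 31.10 ✓; ∠PKQ = 142.5° ✓; |KQ| = 16.20 ✓; ∠(KQ, QU) = 94.70° ✗; |QU| = 19.40 ✓.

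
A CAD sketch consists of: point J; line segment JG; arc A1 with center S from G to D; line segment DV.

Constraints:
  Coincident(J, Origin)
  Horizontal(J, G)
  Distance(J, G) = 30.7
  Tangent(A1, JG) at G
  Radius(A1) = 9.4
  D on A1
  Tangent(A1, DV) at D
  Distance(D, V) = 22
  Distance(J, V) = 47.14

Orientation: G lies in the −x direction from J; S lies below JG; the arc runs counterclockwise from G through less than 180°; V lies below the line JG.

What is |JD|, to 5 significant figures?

41.506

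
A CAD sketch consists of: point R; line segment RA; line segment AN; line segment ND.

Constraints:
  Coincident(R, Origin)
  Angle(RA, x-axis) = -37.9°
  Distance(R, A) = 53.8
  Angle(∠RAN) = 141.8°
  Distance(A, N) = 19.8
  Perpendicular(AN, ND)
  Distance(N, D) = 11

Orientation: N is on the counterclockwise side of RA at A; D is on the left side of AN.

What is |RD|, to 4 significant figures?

65.95

∠RAN = 141.8°, so AN runs at -37.9° + (180° − 141.8°) = 0.3000° from the x-axis; with |AN| = 19.8, N = A + 19.8·(cos 0.3000°, sin 0.3000°) = (62.25, -32.94). AN ⟂ ND; with |ND| = 11.0 on the left of AN, D = N + 11.0·(-0.005236, 1.000) = (62.19, -21.95). Then |RD| = |D − R| = 65.95.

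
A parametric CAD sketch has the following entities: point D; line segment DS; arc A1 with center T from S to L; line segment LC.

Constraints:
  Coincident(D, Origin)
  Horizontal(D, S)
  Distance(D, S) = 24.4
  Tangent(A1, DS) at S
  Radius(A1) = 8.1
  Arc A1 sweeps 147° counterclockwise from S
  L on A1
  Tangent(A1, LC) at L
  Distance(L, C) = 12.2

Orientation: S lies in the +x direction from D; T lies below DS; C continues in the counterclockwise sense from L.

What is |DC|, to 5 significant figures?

37.110

D is at the origin; D and S share the same y with |DS| = 24.4 and S on the +x side, so S = (24.400, 0.0000). Tangency of A1 to DS means the radius TS is perpendicular to DS, so T = S + (0, -8.1) = (24.400, -8.1000). On A1, S sits at bearing 90° from T; a 147° counterclockwise sweep puts L at bearing 237°, so L = T + 8.1·(cos 237°, sin 237°) = (19.988, -14.893). A1 meets LC tangentially, so TL is at right angles to LC, so LC runs along (−sin 237°, cos 237°); with |LC| = 12.2, C = (30.220, -21.538). Then |DC| = |C − D| = 37.110.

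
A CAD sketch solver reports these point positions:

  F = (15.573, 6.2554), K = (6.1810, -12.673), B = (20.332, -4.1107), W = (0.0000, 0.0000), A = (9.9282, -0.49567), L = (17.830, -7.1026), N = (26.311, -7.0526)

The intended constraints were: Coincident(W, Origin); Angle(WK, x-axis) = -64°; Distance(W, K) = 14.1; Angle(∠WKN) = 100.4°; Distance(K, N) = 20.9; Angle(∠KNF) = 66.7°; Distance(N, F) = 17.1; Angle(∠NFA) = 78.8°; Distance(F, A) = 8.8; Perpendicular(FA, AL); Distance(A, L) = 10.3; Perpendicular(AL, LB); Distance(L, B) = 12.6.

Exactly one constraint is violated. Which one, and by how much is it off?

Distance(L, B) = 12.6 — off by 8.70.

W = (0.00, 0.00) ✓; WK at -64.00° ✓; |WK| = 14.10 ✓; ∠WKN = 100.4° ✓; |KN| = 20.90 ✓; ∠KNF = 66.70° ✓; |NF| = 17.10 ✓; ∠NFA = 78.80° ✓; |FA| = 8.800 ✓; ∠(FA, AL) = 90.00° ✓; |AL| = 10.30 ✓; ∠(AL, LB) = 90.00° ✓; |LB| = 3.900 ✗.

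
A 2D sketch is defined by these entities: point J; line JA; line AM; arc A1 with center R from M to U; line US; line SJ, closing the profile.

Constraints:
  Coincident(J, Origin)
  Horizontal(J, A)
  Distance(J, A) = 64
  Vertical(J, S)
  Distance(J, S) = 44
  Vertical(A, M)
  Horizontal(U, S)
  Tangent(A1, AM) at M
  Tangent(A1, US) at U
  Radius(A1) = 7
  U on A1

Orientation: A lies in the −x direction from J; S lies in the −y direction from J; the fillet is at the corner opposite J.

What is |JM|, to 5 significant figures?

73.926

J is at the origin; JA is horizontal with |JA| = 64.0 and A on the −x side, so A = (-64.000, 0.0000). JS is vertical with |JS| = 44.0 and S on the −y side, so S = (0.0000, -44.000). The virtual corner opposite J is at (-64.000, -44.000). The tangent condition forces RM to be normal to AM and since A1 is tangent to US there, RU ⟂ US, with radius 7.0, so the center R sits 7.0 in from both sides at R = (-57.000, -37.000). That places the tangent points at M = (-64.000, -37.000) on AM and U = (-57.000, -44.000) on US. Then |JM| = |M − J| = 73.926.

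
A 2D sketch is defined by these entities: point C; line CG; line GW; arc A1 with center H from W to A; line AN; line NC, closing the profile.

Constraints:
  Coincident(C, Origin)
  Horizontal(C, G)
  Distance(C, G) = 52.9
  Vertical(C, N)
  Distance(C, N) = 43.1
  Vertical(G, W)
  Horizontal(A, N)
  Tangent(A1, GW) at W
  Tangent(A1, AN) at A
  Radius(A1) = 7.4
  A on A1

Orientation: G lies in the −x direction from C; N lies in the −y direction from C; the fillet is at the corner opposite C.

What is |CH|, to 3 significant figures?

57.8

CN is vertical with |CN| = 43.1 and N on the −y side, so N = (0.00, -43.1). The virtual corner opposite C is at (-52.9, -43.1). A1 meets GW tangentially, so HW is at right angles to GW and tangency of A1 to AN means the radius HA is perpendicular to AN, with radius 7.4, so the center H sits 7.4 in from both sides at H = (-45.5, -35.7). Then |CH| = |H − C| = 57.8.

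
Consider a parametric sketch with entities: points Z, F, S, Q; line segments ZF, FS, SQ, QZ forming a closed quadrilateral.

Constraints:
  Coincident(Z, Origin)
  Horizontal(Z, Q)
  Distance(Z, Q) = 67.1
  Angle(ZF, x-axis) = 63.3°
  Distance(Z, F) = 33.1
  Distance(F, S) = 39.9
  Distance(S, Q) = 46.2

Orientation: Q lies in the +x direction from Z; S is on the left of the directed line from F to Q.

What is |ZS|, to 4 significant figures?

68.08

Z is at the origin; ZQ is horizontal with |ZQ| = 67.1 and Q in +x, so Q = (67.1, 0). ZF runs at 63.3° with |ZF| = 33.1, so F = (14.87, 29.57). S is determined by |FS| = 39.9 and |SQ| = 46.2 together: it lies at the intersection of circle(F, 39.9) and circle(Q, 46.2). With |FQ| = 60.02, the foot of the radical line on FQ is 25.49 from F and the perpendicular offset is √(39.9² − 25.49²) = 30.70. Taking the left-of-FQ solution: S = (52.18, 43.72).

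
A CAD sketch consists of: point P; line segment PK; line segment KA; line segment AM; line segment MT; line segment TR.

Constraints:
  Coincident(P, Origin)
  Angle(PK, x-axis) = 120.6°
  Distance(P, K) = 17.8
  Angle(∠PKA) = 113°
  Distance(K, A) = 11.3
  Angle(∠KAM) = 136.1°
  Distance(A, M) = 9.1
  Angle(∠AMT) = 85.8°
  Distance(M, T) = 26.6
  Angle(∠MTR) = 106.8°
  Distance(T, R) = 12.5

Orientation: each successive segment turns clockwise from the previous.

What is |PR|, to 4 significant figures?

5.792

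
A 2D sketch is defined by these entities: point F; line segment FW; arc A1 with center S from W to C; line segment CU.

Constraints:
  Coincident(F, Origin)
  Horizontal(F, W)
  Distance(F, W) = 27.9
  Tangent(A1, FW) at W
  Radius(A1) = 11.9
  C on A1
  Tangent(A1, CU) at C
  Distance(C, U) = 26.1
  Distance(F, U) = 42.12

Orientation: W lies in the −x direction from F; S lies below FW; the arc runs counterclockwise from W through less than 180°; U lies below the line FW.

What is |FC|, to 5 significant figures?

41.518

Checks: F = (0.00, 0.00) ✓; |SC| = 11.90 ✓; ∠(SC, CU) = 90.00° ✓; |CU| = 26.10 ✓; |FU| = 42.12 ✓.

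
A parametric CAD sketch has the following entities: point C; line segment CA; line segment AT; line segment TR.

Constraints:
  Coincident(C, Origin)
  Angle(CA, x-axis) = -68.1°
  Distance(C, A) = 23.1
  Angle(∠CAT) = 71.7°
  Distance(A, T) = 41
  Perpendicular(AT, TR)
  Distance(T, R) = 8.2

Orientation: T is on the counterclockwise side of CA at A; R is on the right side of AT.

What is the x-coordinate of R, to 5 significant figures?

45.224

C is at the origin; CA runs at -68.1° with length 23.1, so A = 23.1·(cos -68.1°, sin -68.1°) = (8.6160, -21.433). ∠CAT = 71.7°, so AT runs at -68.1° + (180° − 71.7°) = 40.200° from the x-axis; with |AT| = 41.0, T = A + 41.0·(cos 40.200°, sin 40.200°) = (39.932, 5.0307). AT ⟂ TR; with |TR| = 8.2 on the right of AT, R = T + 8.2·(0.64546, -0.76380) = (45.224, -1.2324). So R.x = 45.224.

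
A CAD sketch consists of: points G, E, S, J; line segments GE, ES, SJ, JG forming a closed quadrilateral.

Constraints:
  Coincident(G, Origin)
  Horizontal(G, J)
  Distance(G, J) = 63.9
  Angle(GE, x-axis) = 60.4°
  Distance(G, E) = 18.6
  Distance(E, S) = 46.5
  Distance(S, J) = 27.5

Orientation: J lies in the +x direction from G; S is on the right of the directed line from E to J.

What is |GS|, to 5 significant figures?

45.261

Checks: |ES| = 46.50 ✓; |SJ| = 27.50 ✓.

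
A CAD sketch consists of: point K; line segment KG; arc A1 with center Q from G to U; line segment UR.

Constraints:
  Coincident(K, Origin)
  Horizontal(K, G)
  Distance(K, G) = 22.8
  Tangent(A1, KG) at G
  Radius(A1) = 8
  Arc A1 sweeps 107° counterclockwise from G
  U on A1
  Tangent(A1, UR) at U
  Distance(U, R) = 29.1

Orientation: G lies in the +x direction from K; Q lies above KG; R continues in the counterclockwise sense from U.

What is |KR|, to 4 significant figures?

44.03

K is at the origin; KG is horizontal with |KG| = 22.8 and G on the +x side, so G = (22.80, 0.000). Since A1 is tangent to KG there, QG ⟂ KG, so Q = G + (0, 8) = (22.80, 8.000). On A1, G sits at bearing -90° from Q; a 107° counterclockwise sweep puts U at bearing 17°, so U = Q + 8.0·(cos 17°, sin 17°) = (30.45, 10.34). The tangent condition forces QU to be normal to UR, so UR runs along (−sin 17°, cos 17°); with |UR| = 29.1, R = (21.94, 38.17). Then |KR| = |R − K| = 44.03.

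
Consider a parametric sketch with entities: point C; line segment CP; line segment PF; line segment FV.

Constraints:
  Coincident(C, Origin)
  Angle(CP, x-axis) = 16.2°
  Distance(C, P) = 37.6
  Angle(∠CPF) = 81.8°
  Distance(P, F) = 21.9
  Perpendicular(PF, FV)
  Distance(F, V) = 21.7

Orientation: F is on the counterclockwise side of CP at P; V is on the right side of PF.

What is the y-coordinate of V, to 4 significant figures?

39.40

∠CPF = 81.8°, so PF runs at 16.2° + (180° − 81.8°) = 114.4° from the x-axis; with |PF| = 21.9, F = P + 21.9·(cos 114.4°, sin 114.4°) = (27.06, 30.43). PF is perpendicular to FV; with |FV| = 21.7 on the right of PF, V = F + 21.7·(0.9107, 0.4131) = (46.82, 39.40). So V.y = 39.40.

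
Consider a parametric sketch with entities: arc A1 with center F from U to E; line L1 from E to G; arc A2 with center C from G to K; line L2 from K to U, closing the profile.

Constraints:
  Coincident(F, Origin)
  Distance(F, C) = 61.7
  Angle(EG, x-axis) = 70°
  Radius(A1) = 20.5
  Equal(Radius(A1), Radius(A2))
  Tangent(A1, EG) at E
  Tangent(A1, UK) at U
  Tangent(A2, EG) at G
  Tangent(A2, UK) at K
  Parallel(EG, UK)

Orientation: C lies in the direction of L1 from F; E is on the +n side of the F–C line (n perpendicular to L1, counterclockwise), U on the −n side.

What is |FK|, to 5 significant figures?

65.016

The slot axis is L1's direction at 70.0°, so u = (cos 70.0°, sin 70.0°) = (0.34202, 0.93969) and n = (−sin 70.0°, cos 70.0°) = (-0.93969, 0.34202). F is at the origin and C lies 61.7 along u from F, so C = 61.7·u = (21.103, 57.979). Tangency of A1 to both parallel lines with radius 20.5 puts E and U at F ± 20.5·n: E = (-19.264, 7.0114), U = (19.264, -7.0114). Equal radii place G and K the same way about C: G = C + 20.5·n = (1.8389, 64.990), K = C − 20.5·n = (40.366, 50.968). Then |FK| = |K − F| = 65.016.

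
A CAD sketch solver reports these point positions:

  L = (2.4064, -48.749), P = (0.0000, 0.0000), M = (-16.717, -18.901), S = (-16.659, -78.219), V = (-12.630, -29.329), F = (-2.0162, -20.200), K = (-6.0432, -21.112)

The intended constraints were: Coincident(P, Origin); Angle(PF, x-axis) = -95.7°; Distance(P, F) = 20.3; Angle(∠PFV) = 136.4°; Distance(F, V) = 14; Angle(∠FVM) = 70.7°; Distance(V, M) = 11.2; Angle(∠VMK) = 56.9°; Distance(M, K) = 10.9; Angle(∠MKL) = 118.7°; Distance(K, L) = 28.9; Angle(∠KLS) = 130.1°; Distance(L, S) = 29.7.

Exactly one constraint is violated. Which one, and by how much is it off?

Distance(L, S) = 29.7 — off by 5.40.

P = (0.00, 0.00) ✓; PF at -95.70° ✓; |PF| = 20.30 ✓; ∠PFV = 136.4° ✓; |FV| = 14.00 ✓; ∠FVM = 70.70° ✓; |VM| = 11.20 ✓; ∠VMK = 56.90° ✓; |MK| = 10.90 ✓; ∠MKL = 118.7° ✓; |KL| = 28.90 ✓; ∠KLS = 130.1° ✓; |LS| = 35.10 ✗.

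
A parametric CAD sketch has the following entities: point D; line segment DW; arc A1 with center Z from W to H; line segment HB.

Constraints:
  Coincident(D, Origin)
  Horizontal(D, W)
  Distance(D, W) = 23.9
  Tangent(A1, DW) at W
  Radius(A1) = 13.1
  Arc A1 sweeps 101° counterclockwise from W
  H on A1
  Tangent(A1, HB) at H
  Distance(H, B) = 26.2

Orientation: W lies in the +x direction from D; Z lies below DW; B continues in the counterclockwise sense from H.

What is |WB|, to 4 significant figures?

42.06

D is at the origin; DW is horizontal with |DW| = 23.9 and W on the +x side, so W = (23.90, 0.000). Tangency of A1 to DW means the radius ZW is perpendicular to DW, so Z = W + (0, -13.1) = (23.90, -13.10). On A1, W sits at bearing 90° from Z; a 101° counterclockwise sweep puts H at bearing 191°, so H = Z + 13.1·(cos 191°, sin 191°) = (11.04, -15.60). A1 meets HB tangentially, so ZH is at right angles to HB, so HB runs along (−sin 191°, cos 191°); with |HB| = 26.2, B = (16.04, -41.32). Then |WB| = |B − W| = 42.06.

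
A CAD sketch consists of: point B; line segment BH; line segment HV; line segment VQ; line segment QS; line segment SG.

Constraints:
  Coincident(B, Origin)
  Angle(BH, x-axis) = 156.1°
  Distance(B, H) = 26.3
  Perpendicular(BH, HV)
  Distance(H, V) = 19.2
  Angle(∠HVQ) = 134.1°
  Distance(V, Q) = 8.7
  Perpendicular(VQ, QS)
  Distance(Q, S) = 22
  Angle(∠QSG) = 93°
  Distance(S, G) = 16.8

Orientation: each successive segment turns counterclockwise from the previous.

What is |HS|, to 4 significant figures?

23.54

∠HVQ = 134.1° gives VQ at -68.00° from the x-axis; with |VQ| = 8.7, Q = (-28.56, -14.96). The perpendicularity gives QS at right angles to VQ, so QS runs at 22.00°; with |QS| = 22.0, S = (-8.166, -6.724). Then |HS| = |S − H| = 23.54.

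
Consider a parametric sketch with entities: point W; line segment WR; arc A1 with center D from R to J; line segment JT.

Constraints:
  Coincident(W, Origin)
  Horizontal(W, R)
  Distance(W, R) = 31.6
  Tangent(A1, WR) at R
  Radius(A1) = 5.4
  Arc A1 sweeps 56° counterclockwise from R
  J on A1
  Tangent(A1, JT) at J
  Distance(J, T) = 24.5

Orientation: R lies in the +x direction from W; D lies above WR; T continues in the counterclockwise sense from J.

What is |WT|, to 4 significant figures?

54.71

W is at the origin; WR is horizontal with |WR| = 31.6 and R on the +x side, so R = (31.60, 0.000). A1 meets WR tangentially, so DR is at right angles to WR, so D = R + (0, 5.4) = (31.60, 5.400). On A1, R sits at bearing -90° from D; a 56° counterclockwise sweep puts J at bearing -34°, so J = D + 5.4·(cos -34°, sin -34°) = (36.08, 2.380). A1 meets JT tangentially, so DJ is at right angles to JT, so JT runs along (−sin -34°, cos -34°); with |JT| = 24.5, T = (49.78, 22.69). Then |WT| = |T − W| = 54.71.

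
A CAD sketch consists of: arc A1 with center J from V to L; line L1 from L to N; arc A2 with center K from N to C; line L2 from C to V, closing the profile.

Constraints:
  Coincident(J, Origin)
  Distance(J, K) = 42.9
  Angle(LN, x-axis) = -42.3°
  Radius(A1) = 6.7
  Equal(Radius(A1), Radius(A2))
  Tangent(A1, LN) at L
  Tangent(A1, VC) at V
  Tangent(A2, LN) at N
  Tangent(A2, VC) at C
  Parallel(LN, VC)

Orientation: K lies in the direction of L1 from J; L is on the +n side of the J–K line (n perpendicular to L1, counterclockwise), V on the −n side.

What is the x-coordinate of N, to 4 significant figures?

36.24

The slot axis is L1's direction at -42.3°, so u = (cos -42.3°, sin -42.3°) = (0.7396, -0.6730) and n = (−sin -42.3°, cos -42.3°) = (0.6730, 0.7396). J is at the origin and K lies 42.9 along u from J, so K = 42.9·u = (31.73, -28.87). Tangency of A1 to both parallel lines with radius 6.7 puts L and V at J ± 6.7·n: L = (4.509, 4.956), V = (-4.509, -4.956). Equal radii place N and C the same way about K: N = K + 6.7·n = (36.24, -23.92), C = K − 6.7·n = (27.22, -33.83). So N.x = 36.24.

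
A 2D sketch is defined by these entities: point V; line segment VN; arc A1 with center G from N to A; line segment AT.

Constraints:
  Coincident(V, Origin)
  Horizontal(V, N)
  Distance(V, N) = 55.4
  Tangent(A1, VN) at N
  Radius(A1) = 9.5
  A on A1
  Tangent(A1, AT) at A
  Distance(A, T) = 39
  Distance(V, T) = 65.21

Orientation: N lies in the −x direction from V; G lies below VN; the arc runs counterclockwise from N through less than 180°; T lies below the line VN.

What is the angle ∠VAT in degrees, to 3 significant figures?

72.6°

Checks: ∠(GN, NV) = 90.00° ✓; |GN| = 9.500 ✓; |GA| = 9.500 ✓; ∠(GA, AT) = 90.00° ✓; |AT| = 39.00 ✓; |VT| = 65.21 ✓.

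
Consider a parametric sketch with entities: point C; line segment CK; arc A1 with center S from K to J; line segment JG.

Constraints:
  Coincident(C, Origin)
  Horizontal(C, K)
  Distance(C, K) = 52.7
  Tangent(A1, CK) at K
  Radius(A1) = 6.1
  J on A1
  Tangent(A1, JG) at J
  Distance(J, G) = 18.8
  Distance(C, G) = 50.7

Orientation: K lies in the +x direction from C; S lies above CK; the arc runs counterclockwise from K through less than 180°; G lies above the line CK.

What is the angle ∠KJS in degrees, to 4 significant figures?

23.90°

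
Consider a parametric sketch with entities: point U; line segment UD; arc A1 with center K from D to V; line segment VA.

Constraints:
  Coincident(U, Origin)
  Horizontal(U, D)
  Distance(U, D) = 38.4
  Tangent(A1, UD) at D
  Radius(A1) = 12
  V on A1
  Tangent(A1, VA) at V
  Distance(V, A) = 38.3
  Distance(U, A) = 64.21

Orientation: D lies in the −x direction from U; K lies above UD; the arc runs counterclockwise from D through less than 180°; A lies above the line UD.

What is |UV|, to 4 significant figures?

30.94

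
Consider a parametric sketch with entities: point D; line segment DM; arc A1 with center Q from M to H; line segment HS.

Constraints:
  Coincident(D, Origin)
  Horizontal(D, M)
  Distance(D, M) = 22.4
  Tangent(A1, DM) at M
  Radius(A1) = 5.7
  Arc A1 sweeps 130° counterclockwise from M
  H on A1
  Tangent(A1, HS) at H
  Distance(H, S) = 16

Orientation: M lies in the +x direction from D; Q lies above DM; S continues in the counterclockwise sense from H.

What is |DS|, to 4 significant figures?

27.19

D is at the origin; D and M share the same y with |DM| = 22.4 and M on the +x side, so M = (22.40, 0.000). A1 meets DM tangentially, so QM is at right angles to DM, so Q = M + (0, 5.7) = (22.40, 5.700). On A1, M sits at bearing -90° from Q; a 130° counterclockwise sweep puts H at bearing 40°, so H = Q + 5.7·(cos 40°, sin 40°) = (26.77, 9.364). The tangent condition forces QH to be normal to HS, so HS runs along (−sin 40°, cos 40°); with |HS| = 16.0, S = (16.48, 21.62). Then |DS| = |S − D| = 27.19.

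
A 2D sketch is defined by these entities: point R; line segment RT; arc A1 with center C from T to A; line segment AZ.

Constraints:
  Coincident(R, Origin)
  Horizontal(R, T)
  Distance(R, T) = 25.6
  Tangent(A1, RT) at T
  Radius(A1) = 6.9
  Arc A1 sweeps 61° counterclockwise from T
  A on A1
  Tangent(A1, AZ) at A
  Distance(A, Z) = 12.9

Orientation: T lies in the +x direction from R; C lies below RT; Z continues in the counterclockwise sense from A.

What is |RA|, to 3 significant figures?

19.9

R is at the origin; R and T share the same y with |RT| = 25.6 and T on the +x side, so T = (25.6, 0.00). Since A1 is tangent to RT there, CT ⟂ RT, so C = T + (0, -6.9) = (25.6, -6.90). On A1, T sits at bearing 90° from C; a 61° counterclockwise sweep puts A at bearing 151°, so A = C + 6.9·(cos 151°, sin 151°) = (19.6, -3.55). Then |RA| = |A − R| = 19.9.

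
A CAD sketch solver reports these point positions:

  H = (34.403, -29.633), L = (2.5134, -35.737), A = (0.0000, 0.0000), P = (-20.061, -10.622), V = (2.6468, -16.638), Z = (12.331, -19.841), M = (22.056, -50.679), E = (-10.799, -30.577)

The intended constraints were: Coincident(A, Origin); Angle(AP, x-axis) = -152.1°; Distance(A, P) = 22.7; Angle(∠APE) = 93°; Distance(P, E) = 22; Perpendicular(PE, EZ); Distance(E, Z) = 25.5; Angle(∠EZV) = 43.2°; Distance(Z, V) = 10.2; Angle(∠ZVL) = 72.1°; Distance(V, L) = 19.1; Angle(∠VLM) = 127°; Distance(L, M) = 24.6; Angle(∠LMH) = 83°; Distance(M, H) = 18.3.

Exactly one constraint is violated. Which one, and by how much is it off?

Distance(M, H) = 18.3 — off by 6.10.

A = (0.00, 0.00) ✓; AP at -152.1° ✓; |AP| = 22.70 ✓; ∠APE = 93.00° ✓; |PE| = 22.00 ✓; ∠(PE, EZ) = 90.00° ✓; |EZ| = 25.50 ✓; ∠EZV = 43.20° ✓; |ZV| = 10.20 ✓; ∠ZVL = 72.10° ✓; |VL| = 19.10 ✓; ∠VLM = 127.0° ✓; |LM| = 24.60 ✓; ∠LMH = 83.00° ✓; |MH| = 24.40 ✗.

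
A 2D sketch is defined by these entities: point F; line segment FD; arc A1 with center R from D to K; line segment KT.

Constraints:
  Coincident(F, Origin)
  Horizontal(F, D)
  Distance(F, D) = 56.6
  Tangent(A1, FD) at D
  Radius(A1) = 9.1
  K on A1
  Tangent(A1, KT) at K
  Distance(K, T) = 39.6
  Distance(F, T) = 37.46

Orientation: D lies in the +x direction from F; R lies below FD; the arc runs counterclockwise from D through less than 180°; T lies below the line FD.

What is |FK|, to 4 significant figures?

50.29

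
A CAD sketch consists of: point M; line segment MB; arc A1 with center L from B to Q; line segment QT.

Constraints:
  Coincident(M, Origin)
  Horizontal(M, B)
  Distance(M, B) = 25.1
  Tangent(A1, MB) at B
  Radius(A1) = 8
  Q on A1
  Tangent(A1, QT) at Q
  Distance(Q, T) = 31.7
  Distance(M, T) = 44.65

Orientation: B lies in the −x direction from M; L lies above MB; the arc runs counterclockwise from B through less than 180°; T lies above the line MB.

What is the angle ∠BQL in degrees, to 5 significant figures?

42.909°

Checks: ∠(LB, BM) = 90.00° ✓; |LQ| = 8.000 ✓; ∠(LQ, QT) = 90.00° ✓; |QT| = 31.70 ✓; |MT| = 44.65 ✓.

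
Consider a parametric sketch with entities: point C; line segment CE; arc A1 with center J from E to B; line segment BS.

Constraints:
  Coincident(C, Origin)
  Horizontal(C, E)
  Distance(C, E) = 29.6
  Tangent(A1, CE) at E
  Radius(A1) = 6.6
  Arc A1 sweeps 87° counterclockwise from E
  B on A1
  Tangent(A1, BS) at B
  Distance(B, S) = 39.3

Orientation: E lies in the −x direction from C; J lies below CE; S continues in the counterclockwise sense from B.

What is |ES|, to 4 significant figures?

46.32

C is at the origin; C and E share the same y with |CE| = 29.6 and E on the −x side, so E = (-29.60, 0.000). A1 meets CE tangentially, so JE is at right angles to CE, so J = E + (0, -6.6) = (-29.60, -6.600). On A1, E sits at bearing 90° from J; an 87° counterclockwise sweep puts B at bearing 177°, so B = J + 6.6·(cos 177°, sin 177°) = (-36.19, -6.255). Tangency of A1 to BS means the radius JB is perpendicular to BS, so BS runs along (−sin 177°, cos 177°); with |BS| = 39.3, S = (-38.25, -45.50). Then |ES| = |S − E| = 46.32.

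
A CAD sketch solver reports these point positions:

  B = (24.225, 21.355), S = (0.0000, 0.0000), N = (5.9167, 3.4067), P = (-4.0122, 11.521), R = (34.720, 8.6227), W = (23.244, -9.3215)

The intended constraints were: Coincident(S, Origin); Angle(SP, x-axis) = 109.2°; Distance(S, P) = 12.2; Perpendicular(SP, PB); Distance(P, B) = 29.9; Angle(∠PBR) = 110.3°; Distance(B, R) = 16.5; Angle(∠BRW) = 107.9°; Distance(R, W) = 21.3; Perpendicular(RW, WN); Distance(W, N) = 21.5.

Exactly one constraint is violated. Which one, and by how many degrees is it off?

Perpendicular(RW, WN) — off by 3.70°.

S = (0.00, 0.00) ✓; SP at 109.2° ✓; |SP| = 12.20 ✓; ∠(SP, PB) = 90.00° ✓; |PB| = 29.90 ✓; ∠PBR = 110.3° ✓; |BR| = 16.50 ✓; ∠BRW = 107.9° ✓; |RW| = 21.30 ✓; ∠(RW, WN) = 93.70° ✗; |WN| = 21.50 ✓.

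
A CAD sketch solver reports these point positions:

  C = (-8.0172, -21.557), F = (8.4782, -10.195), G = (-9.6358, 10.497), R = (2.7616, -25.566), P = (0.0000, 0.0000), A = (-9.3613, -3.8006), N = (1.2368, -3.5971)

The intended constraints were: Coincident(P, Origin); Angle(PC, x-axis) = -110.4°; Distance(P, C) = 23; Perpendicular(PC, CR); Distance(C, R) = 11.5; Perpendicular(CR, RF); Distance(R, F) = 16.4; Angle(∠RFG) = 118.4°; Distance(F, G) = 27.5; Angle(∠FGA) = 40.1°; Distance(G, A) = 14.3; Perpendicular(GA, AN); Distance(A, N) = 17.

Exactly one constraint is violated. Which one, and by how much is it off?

Distance(A, N) = 17 — off by 6.40.

P = (0.00, 0.00) ✓; PC at -110.4° ✓; |PC| = 23.00 ✓; ∠(PC, CR) = 90.00° ✓; |CR| = 11.50 ✓; ∠(CR, RF) = 90.00° ✓; |RF| = 16.40 ✓; ∠RFG = 118.4° ✓; |FG| = 27.50 ✓; ∠FGA = 40.10° ✓; |GA| = 14.30 ✓; ∠(GA, AN) = 90.00° ✓; |AN| = 10.60 ✗.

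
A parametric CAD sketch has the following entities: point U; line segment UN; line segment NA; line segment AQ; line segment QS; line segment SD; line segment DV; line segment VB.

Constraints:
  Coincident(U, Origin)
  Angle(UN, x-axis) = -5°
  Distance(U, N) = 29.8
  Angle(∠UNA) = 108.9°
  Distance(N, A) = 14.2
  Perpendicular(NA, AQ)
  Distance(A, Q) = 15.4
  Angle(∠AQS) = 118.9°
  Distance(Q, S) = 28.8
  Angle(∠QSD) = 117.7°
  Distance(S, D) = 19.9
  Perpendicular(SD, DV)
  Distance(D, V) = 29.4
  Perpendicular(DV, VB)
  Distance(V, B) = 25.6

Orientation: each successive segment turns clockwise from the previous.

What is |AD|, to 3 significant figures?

45.7

U is at the origin; UN runs at -5.0° with length 29.8, so N = (29.7, -2.60). ∠UNA = 108.9° gives NA at -76.1° from the x-axis; with |NA| = 14.2, A = (33.1, -16.4). NA is perpendicular to AQ, so AQ runs at -166°; with |AQ| = 15.4, Q = (18.1, -20.1). ∠AQS = 118.9° gives QS at 133° from the x-axis; with |QS| = 28.8, S = (-1.42, 1.05). ∠QSD = 117.7° gives SD at 70.5° from the x-axis; with |SD| = 19.9, D = (5.22, 19.8). Then |AD| = |D − A| = 45.7.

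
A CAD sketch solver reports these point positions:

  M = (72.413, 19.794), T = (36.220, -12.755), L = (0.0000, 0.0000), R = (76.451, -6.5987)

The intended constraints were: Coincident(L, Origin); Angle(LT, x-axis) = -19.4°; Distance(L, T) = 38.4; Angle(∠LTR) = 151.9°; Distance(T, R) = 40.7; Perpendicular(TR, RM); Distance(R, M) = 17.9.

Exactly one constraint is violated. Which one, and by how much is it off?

Distance(R, M) = 17.9 — off by 8.80.

L = (0.00, 0.00) ✓; LT at -19.40° ✓; |LT| = 38.40 ✓; ∠LTR = 151.9° ✓; |TR| = 40.70 ✓; ∠(TR, RM) = 90.00° ✓; |RM| = 26.70 ✗.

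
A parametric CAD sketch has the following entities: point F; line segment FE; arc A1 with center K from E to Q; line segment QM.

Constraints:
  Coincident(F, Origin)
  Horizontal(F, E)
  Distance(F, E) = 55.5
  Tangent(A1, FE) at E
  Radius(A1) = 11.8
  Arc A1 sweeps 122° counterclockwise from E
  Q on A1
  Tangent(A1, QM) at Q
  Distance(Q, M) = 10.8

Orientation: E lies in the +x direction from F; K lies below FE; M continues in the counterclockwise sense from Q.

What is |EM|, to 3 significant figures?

27.5

F is at the origin; FE is horizontal with |FE| = 55.5 and E on the +x side, so E = (55.5, 0.00). A1 meets FE tangentially, so KE is at right angles to FE, so K = E + (0, -11.8) = (55.5, -11.8). On A1, E sits at bearing 90° from K; a 122° counterclockwise sweep puts Q at bearing 212°, so Q = K + 11.8·(cos 212°, sin 212°) = (45.5, -18.1). A1 meets QM tangentially, so KQ is at right angles to QM, so QM runs along (−sin 212°, cos 212°); with |QM| = 10.8, M = (51.2, -27.2). Then |EM| = |M − E| = 27.5.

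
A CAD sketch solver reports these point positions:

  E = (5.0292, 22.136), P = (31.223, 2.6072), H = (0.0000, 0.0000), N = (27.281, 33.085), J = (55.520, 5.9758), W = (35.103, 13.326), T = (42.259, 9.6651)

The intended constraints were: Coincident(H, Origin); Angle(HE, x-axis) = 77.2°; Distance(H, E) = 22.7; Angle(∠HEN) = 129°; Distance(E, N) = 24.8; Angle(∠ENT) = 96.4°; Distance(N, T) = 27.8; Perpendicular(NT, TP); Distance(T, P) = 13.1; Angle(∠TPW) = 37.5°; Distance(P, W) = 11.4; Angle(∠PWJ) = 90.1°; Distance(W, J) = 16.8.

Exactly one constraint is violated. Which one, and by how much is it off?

Distance(W, J) = 16.8 — off by 4.90.

H = (0.00, 0.00) ✓; HE at 77.20° ✓; |HE| = 22.70 ✓; ∠HEN = 129.0° ✓; |EN| = 24.80 ✓; ∠ENT = 96.40° ✓; |NT| = 27.80 ✓; ∠(NT, TP) = 90.00° ✓; |TP| = 13.10 ✓; ∠TPW = 37.50° ✓; |PW| = 11.40 ✓; ∠PWJ = 90.10° ✓; |WJ| = 21.70 ✗.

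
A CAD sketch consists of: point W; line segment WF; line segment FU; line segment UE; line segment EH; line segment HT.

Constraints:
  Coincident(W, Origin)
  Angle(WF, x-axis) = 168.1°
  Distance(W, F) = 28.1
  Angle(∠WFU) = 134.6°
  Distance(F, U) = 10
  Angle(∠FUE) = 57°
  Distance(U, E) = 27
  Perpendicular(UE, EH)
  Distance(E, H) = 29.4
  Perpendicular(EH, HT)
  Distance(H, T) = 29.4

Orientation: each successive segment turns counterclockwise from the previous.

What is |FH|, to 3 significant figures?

30.1

W is at the origin; WF runs at 168.1° with length 28.1, so F = (-27.5, 5.79). ∠WFU = 134.6° gives FU at -146° from the x-axis; with |FU| = 10.0, U = (-35.8, 0.275). ∠FUE = 57.0° gives UE at -23.5° from the x-axis; with |UE| = 27.0, E = (-11.1, -10.5). UE ⟂ EH, so EH runs at 66.5°; with |EH| = 29.4, H = (0.649, 16.5). Then |FH| = |H − F| = 30.1.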